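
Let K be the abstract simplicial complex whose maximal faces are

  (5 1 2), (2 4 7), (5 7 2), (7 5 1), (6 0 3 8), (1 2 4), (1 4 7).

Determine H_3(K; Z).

H_3 ≅ 0.

Take the total order 0 < 1 < 2 < 3 < 4 < 5 < 6 < 7 < 8 on the vertex set. Then K (dimension 3) consists of the simplices:

  0-simplices (9): [0], [1], [2], [3], [4], [5], [6], [7], [8]
  1-simplices (15): [0,3], [0,6], [0,8], [1,2], [1,4], [1,5], [1,7], [2,4], [2,5], [2,7], [3,6], [3,8], [4,7], [5,7], [6,8]
  2-simplices (10): [0,3,6], [0,3,8], [0,6,8], [1,2,4], [1,2,5], [1,4,7], [1,5,7], [2,4,7], [2,5,7], [3,6,8]
  3-simplices (1): [0,3,6,8]

giving chain groups C_0 ≅ Z^9, C_1 ≅ Z^15, C_2 ≅ Z^10, C_3 ≅ Z^1.

∂_1: C_1 → C_0 is given by ∂[p,q] = [q] − [p]. For instance
  ∂[5,7] = [7] − [5].
The 9×15 boundary matrix has rank 7 and Smith normal form diag(1,1,1,1,1,1,1).

∂_2: C_2 → C_1 maps a triangle to the signed sum of its edges. For instance
  ∂[0,3,6] = [3,6] − [0,6] + [0,3],
  ∂[1,2,5] = [2,5] − [1,5] + [1,2].
This gives a 15×10 integer matrix of rank 8; reducing to Smith normal form yields diagonal entries (1,1,1,1,1,1,1,1).

∂_3: C_3 → C_2 sends each 3-simplex σ to the alternating sum Σ_i (−1)^i (σ with its i-th vertex removed). For instance
  ∂[0,3,6,8] = [3,6,8] − [0,6,8] + [0,3,8] − [0,3,6].
As a 10×1 matrix over Z this has rank 1, with invariant factors (1).

Reading off H_k = ker ∂_k / im ∂_{k+1}:

  H_3: rank ker ∂_3 − rank ∂_4 = (1 − 1) − 0 = 0, and there is no ∂_4, so H_3 ≅ 0.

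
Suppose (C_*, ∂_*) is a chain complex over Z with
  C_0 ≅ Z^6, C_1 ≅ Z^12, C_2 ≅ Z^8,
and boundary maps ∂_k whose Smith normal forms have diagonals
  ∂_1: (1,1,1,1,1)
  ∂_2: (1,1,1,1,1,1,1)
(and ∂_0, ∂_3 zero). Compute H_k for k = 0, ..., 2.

H_0 = Z,  H_1 = 0,  H_2 = Z.

H_0: b_0 = 6 − 0 − 5 = 1; torsion from ∂_1 factors > 1: none. So H_0 = Z.
H_1: b_1 = 12 − 5 − 7 = 0; torsion from ∂_2 factors > 1: none. So H_1 = 0.
H_2: b_2 = 8 − 7 − 0 = 1; torsion from ∂_3 factors > 1: none. So H_2 = Z.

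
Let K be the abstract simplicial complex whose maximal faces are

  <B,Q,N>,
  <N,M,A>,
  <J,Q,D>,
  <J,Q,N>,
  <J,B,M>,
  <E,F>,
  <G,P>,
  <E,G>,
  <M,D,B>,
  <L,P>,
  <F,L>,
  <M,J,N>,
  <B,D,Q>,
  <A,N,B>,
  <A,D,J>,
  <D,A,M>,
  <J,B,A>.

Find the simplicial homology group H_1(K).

Fix the vertex order A < B < D < E < F < G < J < L < M < N < P < Q and write every simplex with vertices in increasing order. Then dim K = 2 and the simplices of K are:

  0-simplices (12): A, B, D, E, F, G, J, L, M, N, P, Q
  1-simplices (23): AB, AD, AJ, AM, AN, BD, BJ, BM, BN, BQ, DJ, DM, DQ, EF, EG, FL, GP, JM, JN, JQ, LP, MN, NQ
  2-simplices (12): ABJ, ABN, ADJ, ADM, AMN, BDM, BDQ, BJM, BNQ, DJQ, JMN, JNQ

giving chain groups C_0 ≅ Z^12, C_1 ≅ Z^23, C_2 ≅ Z^12.

∂_1: C_1 → C_0 maps an edge to its endpoints' difference, ∂[p,q] = q − p. For instance
  ∂DQ = Q − D.
The resulting 12×23 matrix has rank 10, and its Smith normal form has invariant factors (1,1,1,1,1,1,1,1,1,1).

∂_2: C_2 → C_1 maps a triangle to the signed sum of its edges. For instance
  ∂JNQ = NQ − JQ + JN,
  ∂AMN = MN − AN + AM.
This gives a 23×12 integer matrix of rank 12; reducing to Smith normal form yields diagonal entries (1,1,1,1,1,1,1,1,1,1,1,2).

From H_k ≅ ker(∂_k) / im(∂_{k+1}) we obtain:

  H_1: rank ker ∂_1 − rank ∂_2 = (23 − 10) − 12 = 1, and ∂_2 has invariant factor 2 > 1, so H_1 = Z ⊕ Z/2.

H_1 ≅ Z ⊕ Z/2.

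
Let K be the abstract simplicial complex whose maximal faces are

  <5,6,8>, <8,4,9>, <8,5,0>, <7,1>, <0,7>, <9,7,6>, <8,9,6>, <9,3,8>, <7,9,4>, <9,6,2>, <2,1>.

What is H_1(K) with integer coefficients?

We work with the vertex ordering 0 < 1 < 2 < 3 < 4 < 5 < 6 < 7 < 8 < 9. The simplices of K, each written with vertices in increasing order, are:

  0-simplices (10): [0], [1], [2], [3], [4], [5], [6], [7], [8], [9]
  1-simplices (19): [0,5], [0,7], [0,8], [1,2], [1,7], [2,6], [2,9], [3,8], [3,9], [4,7], [4,8], [4,9], [5,6], [5,8], [6,7], [6,8], [6,9], [7,9], [8,9]
  2-simplices (8): [0,5,8], [2,6,9], [3,8,9], [4,7,9], [4,8,9], [5,6,8], [6,7,9], [6,8,9]

giving chain groups C_0 ≅ Z^10, C_1 ≅ Z^19, C_2 ≅ Z^8.

Boundary ∂_1: C_1 → C_0 sends each edge [p,q] (with p < q) to q − p. For instance
  ∂[6,7] = [7] − [6].
The resulting 10×19 matrix has rank 9, and its Smith normal form has invariant factors (1,1,1,1,1,1,1,1,1).

The boundary map ∂_2: C_2 → C_1 maps a triangle to the signed sum of its edges. For instance
  ∂[2,6,9] = [6,9] − [2,9] + [2,6],
  ∂[4,8,9] = [8,9] − [4,9] + [4,8].
The resulting 19×8 matrix has rank 8, and its Smith normal form has invariant factors (1,1,1,1,1,1,1,1).

Reading off H_k = ker ∂_k / im ∂_{k+1}:

  H_1: rank ker ∂_1 − rank ∂_2 = (19 − 9) − 8 = 2, and the invariant factors of ∂_2 are all 1, so H_1 = Z^2.

H_1 ≅ Z^2.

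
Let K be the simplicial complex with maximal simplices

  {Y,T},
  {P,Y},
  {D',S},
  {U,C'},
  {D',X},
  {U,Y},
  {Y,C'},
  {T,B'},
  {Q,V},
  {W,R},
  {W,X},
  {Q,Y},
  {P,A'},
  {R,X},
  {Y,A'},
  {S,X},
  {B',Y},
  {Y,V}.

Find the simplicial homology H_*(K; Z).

H_0 ≅ Z^2,  H_1 ≅ Z^6.

We work with the vertex ordering P < Q < R < S < T < U < V < W < X < Y < A' < B' < C' < D'. The simplices of K, each written with vertices in increasing order, are:

  0-simplices (14): [P], [Q], [R], [S], [T], [U], [V], [W], [X], [Y], [A'], [B'], [C'], [D']
  1-simplices (18): [P,Y], [P,A'], [Q,V], [Q,Y], [R,W], [R,X], [S,X], [S,D'], [T,Y], [T,B'], [U,Y], [U,C'], [V,Y], [W,X], [X,D'], [Y,A'], [Y,B'], [Y,C']

so the chain groups are C_0 ≅ Z^14, C_1 ≅ Z^18.

The boundary map ∂_1: C_1 → C_0 sends each edge [p,q] (with p < q) to q − p. For instance
  ∂[W,X] = [X] − [W].
As a 14×18 matrix over Z this has rank 12, with invariant factors (1,1,1,1,1,1,1,1,1,1,1,1).

Now H_k = ker ∂_k / im ∂_{k+1}, so:

  H_0: rank C_0 − rank ∂_1 = 14 − 12 = 2, and the invariant factors of ∂_1 are all 1, so H_0 ≅ Z^2.
  H_1: rank ker ∂_1 − rank ∂_2 = (18 − 12) − 0 = 6, and there is no ∂_2, so H_1 ≅ Z^6.

As a check, the Euler characteristic is 14 − 18 = -4, which agrees with 2 − 6 = -4.
(K is a triangulation of the disjoint union of a wedge of 4 circles and a wedge of 2 circles.)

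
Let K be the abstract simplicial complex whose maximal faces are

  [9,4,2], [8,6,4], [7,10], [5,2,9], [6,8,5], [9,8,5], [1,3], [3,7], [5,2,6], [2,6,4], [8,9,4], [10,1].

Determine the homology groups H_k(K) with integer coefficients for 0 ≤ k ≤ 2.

We work with the vertex ordering 1 < 2 < 3 < 4 < 5 < 6 < 7 < 8 < 9 < 10. The simplices of K, each written with vertices in increasing order, are:

  0-simplices (10): [1], [2], [3], [4], [5], [6], [7], [8], [9], [10]
  1-simplices (16): [1,3], [1,10], [2,4], [2,5], [2,6], [2,9], [3,7], [4,6], [4,8], [4,9], [5,6], [5,8], [5,9], [6,8], [7,10], [8,9]
  2-simplices (8): [2,4,6], [2,4,9], [2,5,6], [2,5,9], [4,6,8], [4,8,9], [5,6,8], [5,8,9]

so the chain groups are C_0 ≅ Z^10, C_1 ≅ Z^16, C_2 ≅ Z^8.

∂_1: C_1 → C_0 sends each edge [p,q] (with p < q) to q − p. For instance
  ∂[4,8] = [8] − [4].
The 10×16 boundary matrix has rank 8 and Smith normal form diag(1,1,1,1,1,1,1,1).

The boundary map ∂_2: C_2 → C_1 sends each 2-simplex [p,q,r] to [q,r] − [p,r] + [p,q]. For instance
  ∂[4,6,8] = [6,8] − [4,8] + [4,6],
  ∂[2,5,9] = [5,9] − [2,9] + [2,5].
The resulting 16×8 matrix has rank 7, and its Smith normal form has invariant factors (1,1,1,1,1,1,1).

Computing H_k = (kernel of ∂_k) / (image of ∂_{k+1}):

  H_0: rank C_0 − rank ∂_1 = 10 − 8 = 2, and the invariant factors of ∂_1 are all 1, so H_0 ≅ Z^2.
  H_1: rank ker ∂_1 − rank ∂_2 = (16 − 8) − 7 = 1, and the invariant factors of ∂_2 are all 1, so H_1 ≅ Z.
  H_2: rank ker ∂_2 − rank ∂_3 = (8 − 7) − 0 = 1, and there is no ∂_3, so H_2 ≅ Z.

H_0 ≅ Z^2,  H_1 ≅ Z,  H_2 ≅ Z.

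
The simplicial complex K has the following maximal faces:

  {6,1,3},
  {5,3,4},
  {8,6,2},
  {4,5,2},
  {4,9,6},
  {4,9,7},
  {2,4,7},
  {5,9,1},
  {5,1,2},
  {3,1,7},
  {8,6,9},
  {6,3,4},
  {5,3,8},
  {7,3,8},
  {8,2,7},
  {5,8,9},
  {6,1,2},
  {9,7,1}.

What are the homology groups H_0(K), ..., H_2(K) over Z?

K has 9 vertices, 27 edges, 18 triangles.
rank ∂_0 = 0, rank ∂_1 = 8 ⇒ b_0 = 9 − 0 − 8 = 1; all invariant factors of ∂_1 are 1 so no torsion. So H_0 = Z.
rank ∂_1 = 8, rank ∂_2 = 17 ⇒ b_1 = 27 − 8 − 17 = 2; all invariant factors of ∂_2 are 1 so no torsion. So H_1 = Z^2.
rank ∂_2 = 17, rank ∂_3 = 0 ⇒ b_2 = 18 − 17 − 0 = 1. So H_2 = Z.

H_0 ≅ Z,  H_1 ≅ Z^2,  H_2 ≅ Z.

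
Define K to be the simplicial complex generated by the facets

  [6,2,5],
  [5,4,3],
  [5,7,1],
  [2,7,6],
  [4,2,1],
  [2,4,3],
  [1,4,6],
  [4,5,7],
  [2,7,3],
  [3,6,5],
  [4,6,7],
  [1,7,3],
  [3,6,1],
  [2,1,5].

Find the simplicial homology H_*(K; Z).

H_0 ≅ Z,  H_1 ≅ Z^2,  H_2 ≅ Z.

Fix the vertex order 1 < 2 < 3 < 4 < 5 < 6 < 7 and write every simplex with vertices in increasing order. Then dim K = 2 and the simplices of K are:

  0-simplices (7): [1], [2], [3], [4], [5], [6], [7]
  1-simplices (21): [1,2], [1,3], [1,4], [1,5], [1,6], [1,7], [2,3], [2,4], [2,5], [2,6], [2,7], [3,4], [3,5], [3,6], [3,7], [4,5], [4,6], [4,7], [5,6], [5,7], [6,7]
  2-simplices (14): [1,2,4], [1,2,5], [1,3,6], [1,3,7], [1,4,6], [1,5,7], [2,3,4], [2,3,7], [2,5,6], [2,6,7], [3,4,5], [3,5,6], [4,5,7], [4,6,7]

Hence C_0 ≅ Z^7, C_1 ≅ Z^21, C_2 ≅ Z^14.

∂_1: C_1 → C_0 is given by ∂[p,q] = [q] − [p].
The 7×21 boundary matrix has rank 6 and Smith normal form diag(1,1,1,1,1,1).

∂_2: C_2 → C_1 maps a triangle to the signed sum of its edges. For instance
  ∂[3,4,5] = [4,5] − [3,5] + [3,4],
  ∂[2,5,6] = [5,6] − [2,6] + [2,5].
This gives a 21×14 integer matrix of rank 13; reducing to Smith normal form yields diagonal entries (1,1,1,1,1,1,1,1,1,1,1,1,1).

Reading off H_k = ker ∂_k / im ∂_{k+1}:

  H_0: rank C_0 − rank ∂_1 = 7 − 6 = 1, and the invariant factors of ∂_1 are all 1, so H_0 ≅ Z.
  H_1: rank ker ∂_1 − rank ∂_2 = (21 − 6) − 13 = 2, and the invariant factors of ∂_2 are all 1, so H_1 ≅ Z^2.
  H_2: rank ker ∂_2 − rank ∂_3 = (14 − 13) − 0 = 1, and there is no ∂_3, so H_2 ≅ Z.

As a check, the Euler characteristic is 7 − 21 + 14 = 0, which agrees with 1 − 2 + 1 = 0.
(K is a triangulation of the torus T^2.)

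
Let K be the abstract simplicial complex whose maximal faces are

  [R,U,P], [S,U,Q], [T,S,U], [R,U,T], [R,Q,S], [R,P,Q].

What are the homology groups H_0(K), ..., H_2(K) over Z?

H_0 ≅ Z,  H_1 ≅ Z,  H_2 = 0.

Fix the vertex order P < Q < R < S < T < U and write every simplex with vertices in increasing order. Then dim K = 2 and the simplices of K are:

  0-simplices (6): P, Q, R, S, T, U
  1-simplices (12): PQ, PR, PU, QR, QS, QU, RS, RT, RU, ST, SU, TU
  2-simplices (6): PQR, PRU, QRS, QSU, RTU, STU

giving chain groups C_0 ≅ Z^6, C_1 ≅ Z^12, C_2 ≅ Z^6.

Boundary ∂_1: C_1 → C_0 is given by ∂[p,q] = [q] − [p]. For instance
  ∂PR = R − P.
The 6×12 boundary matrix has rank 5 and Smith normal form diag(1,1,1,1,1).

∂_2: C_2 → C_1 acts by ∂[p,q,r] = [q,r] − [p,r] + [p,q]. For instance
  ∂STU = TU − SU + ST,
  ∂PQR = QR − PR + PQ.
This gives a 12×6 integer matrix of rank 6; reducing to Smith normal form yields diagonal entries (1,1,1,1,1,1).

From H_k ≅ ker(∂_k) / im(∂_{k+1}) we obtain:

  H_0: rank C_0 − rank ∂_1 = 6 − 5 = 1, and the invariant factors of ∂_1 are all 1, so H_0 = Z.
  H_1: rank ker ∂_1 − rank ∂_2 = (12 − 5) − 6 = 1, and the invariant factors of ∂_2 are all 1, so H_1 = Z.
  H_2: rank ker ∂_2 − rank ∂_3 = (6 − 6) − 0 = 0, and there is no ∂_3, so H_2 = 0.

As a check, the Euler characteristic is 6 − 12 + 6 = 0, which agrees with 1 − 1 + 0 = 0.
(K is a triangulation of the cylinder S^1 x I.)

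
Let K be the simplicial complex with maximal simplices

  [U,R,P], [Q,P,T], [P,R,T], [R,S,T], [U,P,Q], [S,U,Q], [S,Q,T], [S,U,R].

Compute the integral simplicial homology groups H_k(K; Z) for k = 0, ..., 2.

H_0 ≅ Z,  H_1 = 0,  H_2 ≅ Z.

We work with the vertex ordering P < Q < R < S < T < U. The simplices of K, each written with vertices in increasing order, are:

  0-simplices (6): P, Q, R, S, T, U
  1-simplices (12): PQ, PR, PT, PU, QS, QT, QU, RS, RT, RU, ST, SU
  2-simplices (8): PQT, PQU, PRT, PRU, QST, QSU, RST, RSU

so the chain groups are C_0 ≅ Z^6, C_1 ≅ Z^12, C_2 ≅ Z^8.

∂_1: C_1 → C_0 sends each edge [p,q] (with p < q) to q − p.
This gives a 6×12 integer matrix of rank 5; reducing to Smith normal form yields diagonal entries (1,1,1,1,1).

The boundary map ∂_2: C_2 → C_1 acts by ∂[p,q,r] = [q,r] − [p,r] + [p,q]. For instance
  ∂RST = ST − RT + RS,
  ∂QSU = SU − QU + QS.
This gives a 12×8 integer matrix of rank 7; reducing to Smith normal form yields diagonal entries (1,1,1,1,1,1,1).

Reading off H_k = ker ∂_k / im ∂_{k+1}:

  H_0: rank C_0 − rank ∂_1 = 6 − 5 = 1, and the invariant factors of ∂_1 are all 1, so H_0 ≅ Z.
  H_1: rank ker ∂_1 − rank ∂_2 = (12 − 5) − 7 = 0, and the invariant factors of ∂_2 are all 1, so H_1 ≅ 0.
  H_2: rank ker ∂_2 − rank ∂_3 = (8 − 7) − 0 = 1, and there is no ∂_3, so H_2 ≅ Z.

As a check, the Euler characteristic is 6 − 12 + 8 = 2, which agrees with 1 − 0 + 1 = 2.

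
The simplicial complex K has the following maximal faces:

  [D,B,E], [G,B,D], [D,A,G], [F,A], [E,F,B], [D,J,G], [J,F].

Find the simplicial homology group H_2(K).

H_2 = 0.

K has 7 vertices, 13 edges, 5 triangles.
rank ∂_2 = 5, rank ∂_3 = 0 ⇒ b_2 = 5 − 5 − 0 = 0. So H_2 ≅ 0.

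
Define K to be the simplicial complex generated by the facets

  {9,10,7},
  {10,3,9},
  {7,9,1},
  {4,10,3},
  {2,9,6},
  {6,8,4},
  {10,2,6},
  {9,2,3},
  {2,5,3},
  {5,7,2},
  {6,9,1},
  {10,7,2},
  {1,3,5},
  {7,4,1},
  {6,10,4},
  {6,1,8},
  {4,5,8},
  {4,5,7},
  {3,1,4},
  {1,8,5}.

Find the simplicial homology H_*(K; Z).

H_0 = Z,  H_1 = Z ⊕ Z_2,  H_2 = 0.

Take the total order 1 < 2 < 3 < 4 < 5 < 6 < 7 < 8 < 9 < 10 on the vertex set. Then K (dimension 2) consists of the simplices:

  0-simplices (10): [1], [2], [3], [4], [5], [6], [7], [8], [9], [10]
  1-simplices (30): (30 of them)
  2-simplices (20): (20 of them)

giving chain groups C_0 ≅ Z^10, C_1 ≅ Z^30, C_2 ≅ Z^20.

Boundary ∂_1: C_1 → C_0 maps an edge to its endpoints' difference, ∂[p,q] = q − p.
This gives a 10×30 integer matrix of rank 9; reducing to Smith normal form yields diagonal entries (1,1,1,1,1,1,1,1,1).

The boundary map ∂_2: C_2 → C_1 maps a triangle to the signed sum of its edges. For instance
  ∂[4,6,10] = [6,10] − [4,10] + [4,6],
  ∂[1,3,4] = [3,4] − [1,4] + [1,3].
The 30×20 boundary matrix has rank 20 and Smith normal form diag(1,1,1,1,1,1,1,1,1,1,1,1,1,1,1,1,1,1,1,2).

From H_k ≅ ker(∂_k) / im(∂_{k+1}) we obtain:

  H_0: rank C_0 − rank ∂_1 = 10 − 9 = 1, and the invariant factors of ∂_1 are all 1, so H_0 ≅ Z.
  H_1: rank ker ∂_1 − rank ∂_2 = (30 − 9) − 20 = 1, and ∂_2 has invariant factor 2 > 1, so H_1 ≅ Z ⊕ Z_2.
  H_2: rank ker ∂_2 − rank ∂_3 = (20 − 20) − 0 = 0, and there is no ∂_3, so H_2 ≅ 0.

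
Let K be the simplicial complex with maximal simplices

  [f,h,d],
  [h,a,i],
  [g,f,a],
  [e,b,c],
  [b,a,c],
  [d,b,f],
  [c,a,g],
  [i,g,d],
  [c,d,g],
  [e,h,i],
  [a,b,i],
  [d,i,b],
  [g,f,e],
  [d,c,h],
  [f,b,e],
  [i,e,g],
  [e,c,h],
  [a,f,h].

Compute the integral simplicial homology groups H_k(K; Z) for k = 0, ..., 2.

H_0 = Z,  H_1 = Z^2,  H_2 = Z.

K has 9 vertices, 27 edges, 18 triangles.
rank ∂_0 = 0, rank ∂_1 = 8 ⇒ b_0 = 9 − 0 − 8 = 1; all invariant factors of ∂_1 are 1 so no torsion. So H_0 = Z.
rank ∂_1 = 8, rank ∂_2 = 17 ⇒ b_1 = 27 − 8 − 17 = 2; all invariant factors of ∂_2 are 1 so no torsion. So H_1 = Z^2.
rank ∂_2 = 17, rank ∂_3 = 0 ⇒ b_2 = 18 − 17 − 0 = 1. So H_2 = Z.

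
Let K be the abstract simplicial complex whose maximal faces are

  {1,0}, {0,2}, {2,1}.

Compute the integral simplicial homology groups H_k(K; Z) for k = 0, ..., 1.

Order the vertices as 0 < 1 < 2. Listing each simplex with vertices in this order, K has dimension 1 with simplices:

  0-simplices (3): [0], [1], [2]
  1-simplices (3): [0,1], [0,2], [1,2]

Hence C_0 ≅ Z^3, C_1 ≅ Z^3.

Boundary ∂_1: C_1 → C_0 sends each edge [p,q] (with p < q) to q − p.
As a 3×3 matrix over Z this has rank 2, with invariant factors (1,1).

Reading off H_k = ker ∂_k / im ∂_{k+1}:

  H_0: rank C_0 − rank ∂_1 = 3 − 2 = 1, and the invariant factors of ∂_1 are all 1, so H_0 ≅ Z.
  H_1: rank ker ∂_1 − rank ∂_2 = (3 − 2) − 0 = 1, and there is no ∂_2, so H_1 ≅ Z.

As a check, the Euler characteristic is 3 − 3 = 0, which agrees with 1 − 1 = 0.

H_0 ≅ Z,  H_1 ≅ Z.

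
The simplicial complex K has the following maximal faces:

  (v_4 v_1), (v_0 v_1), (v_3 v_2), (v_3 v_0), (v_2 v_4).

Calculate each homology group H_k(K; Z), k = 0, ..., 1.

H_0 ≅ Z,  H_1 ≅ Z.

Take the total order v_0 < v_1 < v_2 < v_3 < v_4 on the vertex set. Then K (dimension 1) consists of the simplices:

  0-simplices (5): [v_0], [v_1], [v_2], [v_3], [v_4]
  1-simplices (5): [v_0,v_1], [v_0,v_3], [v_1,v_4], [v_2,v_3], [v_2,v_4]

giving chain groups C_0 ≅ Z^5, C_1 ≅ Z^5.

The boundary map ∂_1: C_1 → C_0 is given by ∂[p,q] = [q] − [p].
The resulting 5×5 matrix has rank 4, and its Smith normal form has invariant factors (1,1,1,1).

Computing H_k = (kernel of ∂_k) / (image of ∂_{k+1}):

  H_0: rank C_0 − rank ∂_1 = 5 − 4 = 1, and the invariant factors of ∂_1 are all 1, so H_0 = Z.
  H_1: rank ker ∂_1 − rank ∂_2 = (5 − 4) − 0 = 1, and there is no ∂_2, so H_1 = Z.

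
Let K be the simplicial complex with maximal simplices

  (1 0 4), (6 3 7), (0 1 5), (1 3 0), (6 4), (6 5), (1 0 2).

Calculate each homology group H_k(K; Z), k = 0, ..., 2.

Order the vertices as 0 < 1 < 2 < 3 < 4 < 5 < 6 < 7. Listing each simplex with vertices in this order, K has dimension 2 with simplices:

  0-simplices (8): [0], [1], [2], [3], [4], [5], [6], [7]
  1-simplices (14): [0,1], [0,2], [0,3], [0,4], [0,5], [1,2], [1,3], [1,4], [1,5], [3,6], [3,7], [4,6], [5,6], [6,7]
  2-simplices (5): [0,1,2], [0,1,3], [0,1,4], [0,1,5], [3,6,7]

so the chain groups are C_0 ≅ Z^8, C_1 ≅ Z^14, C_2 ≅ Z^5.

∂_1: C_1 → C_0 maps an edge to its endpoints' difference, ∂[p,q] = q − p.
As a 8×14 matrix over Z this has rank 7, with invariant factors (1,1,1,1,1,1,1).

The boundary map ∂_2: C_2 → C_1 acts by ∂[p,q,r] = [q,r] − [p,r] + [p,q]. For instance
  ∂[3,6,7] = [6,7] − [3,7] + [3,6],
  ∂[0,1,2] = [1,2] − [0,2] + [0,1].
The 14×5 boundary matrix has rank 5 and Smith normal form diag(1,1,1,1,1).

From H_k ≅ ker(∂_k) / im(∂_{k+1}) we obtain:

  H_0: rank C_0 − rank ∂_1 = 8 − 7 = 1, and the invariant factors of ∂_1 are all 1, so H_0 ≅ Z.
  H_1: rank ker ∂_1 − rank ∂_2 = (14 − 7) − 5 = 2, and the invariant factors of ∂_2 are all 1, so H_1 ≅ Z^2.
  H_2: rank ker ∂_2 − rank ∂_3 = (5 − 5) − 0 = 0, and there is no ∂_3, so H_2 ≅ 0.

H_0 ≅ Z,  H_1 ≅ Z^2,  H_2 = 0.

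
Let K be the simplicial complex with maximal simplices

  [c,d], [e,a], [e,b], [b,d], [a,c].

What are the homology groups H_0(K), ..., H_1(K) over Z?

H_0 ≅ Z,  H_1 ≅ Z.

Fix the vertex order a < b < c < d < e and write every simplex with vertices in increasing order. Then dim K = 1 and the simplices of K are:

  0-simplices (5): a, b, c, d, e
  1-simplices (5): ac, ae, bd, be, cd

Hence C_0 ≅ Z^5, C_1 ≅ Z^5.

Boundary ∂_1: C_1 → C_0 sends each edge [p,q] (with p < q) to q − p.
As a 5×5 matrix over Z this has rank 4, with invariant factors (1,1,1,1).

Reading off H_k = ker ∂_k / im ∂_{k+1}:

  H_0: rank C_0 − rank ∂_1 = 5 − 4 = 1, and the invariant factors of ∂_1 are all 1, so H_0 = Z.
  H_1: rank ker ∂_1 − rank ∂_2 = (5 − 4) − 0 = 1, and there is no ∂_2, so H_1 = Z.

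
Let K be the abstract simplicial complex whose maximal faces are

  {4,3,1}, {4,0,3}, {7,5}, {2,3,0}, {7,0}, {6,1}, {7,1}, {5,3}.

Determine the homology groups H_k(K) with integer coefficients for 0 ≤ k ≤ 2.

Fix the vertex order 0 < 1 < 2 < 3 < 4 < 5 < 6 < 7 and write every simplex with vertices in increasing order. Then dim K = 2 and the simplices of K are:

  0-simplices (8): [0], [1], [2], [3], [4], [5], [6], [7]
  1-simplices (12): [0,2], [0,3], [0,4], [0,7], [1,3], [1,4], [1,6], [1,7], [2,3], [3,4], [3,5], [5,7]
  2-simplices (3): [0,2,3], [0,3,4], [1,3,4]

Hence C_0 ≅ Z^8, C_1 ≅ Z^12, C_2 ≅ Z^3.

Boundary ∂_1: C_1 → C_0 is given by ∂[p,q] = [q] − [p].
The resulting 8×12 matrix has rank 7, and its Smith normal form has invariant factors (1,1,1,1,1,1,1).

Boundary ∂_2: C_2 → C_1 sends each 2-simplex [p,q,r] to [q,r] − [p,r] + [p,q]. For instance
  ∂[0,2,3] = [2,3] − [0,3] + [0,2],
  ∂[1,3,4] = [3,4] − [1,4] + [1,3].
As a 12×3 matrix over Z this has rank 3, with invariant factors (1,1,1).

Now H_k = ker ∂_k / im ∂_{k+1}, so:

  H_0: rank C_0 − rank ∂_1 = 8 − 7 = 1, and the invariant factors of ∂_1 are all 1, so H_0 = Z.
  H_1: rank ker ∂_1 − rank ∂_2 = (12 − 7) − 3 = 2, and the invariant factors of ∂_2 are all 1, so H_1 = Z^2.
  H_2: rank ker ∂_2 − rank ∂_3 = (3 − 3) − 0 = 0, and there is no ∂_3, so H_2 = 0.

H_0 ≅ Z,  H_1 ≅ Z^2,  H_2 = 0.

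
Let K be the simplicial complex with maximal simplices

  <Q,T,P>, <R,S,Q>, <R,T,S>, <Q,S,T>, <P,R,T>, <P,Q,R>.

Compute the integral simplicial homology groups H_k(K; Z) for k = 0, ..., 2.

Order the vertices as P < Q < R < S < T. Listing each simplex with vertices in this order, K has dimension 2 with simplices:

  0-simplices (5): P, Q, R, S, T
  1-simplices (9): PQ, PR, PT, QR, QS, QT, RS, RT, ST
  2-simplices (6): PQR, PQT, PRT, QRS, QST, RST

Hence C_0 ≅ Z^5, C_1 ≅ Z^9, C_2 ≅ Z^6.

The boundary map ∂_1: C_1 → C_0 is given by ∂[p,q] = [q] − [p].
The 5×9 boundary matrix has rank 4 and Smith normal form diag(1,1,1,1).

The boundary map ∂_2: C_2 → C_1 maps a triangle to the signed sum of its edges. For instance
  ∂QST = ST − QT + QS,
  ∂QRS = RS − QS + QR.
As a 9×6 matrix over Z this has rank 5, with invariant factors (1,1,1,1,1).

Computing H_k = (kernel of ∂_k) / (image of ∂_{k+1}):

  H_0: rank C_0 − rank ∂_1 = 5 − 4 = 1, and the invariant factors of ∂_1 are all 1, so H_0 = Z.
  H_1: rank ker ∂_1 − rank ∂_2 = (9 − 4) − 5 = 0, and the invariant factors of ∂_2 are all 1, so H_1 = 0.
  H_2: rank ker ∂_2 − rank ∂_3 = (6 − 5) − 0 = 1, and there is no ∂_3, so H_2 = Z.

H_0 ≅ Z,  H_1 = 0,  H_2 ≅ Z.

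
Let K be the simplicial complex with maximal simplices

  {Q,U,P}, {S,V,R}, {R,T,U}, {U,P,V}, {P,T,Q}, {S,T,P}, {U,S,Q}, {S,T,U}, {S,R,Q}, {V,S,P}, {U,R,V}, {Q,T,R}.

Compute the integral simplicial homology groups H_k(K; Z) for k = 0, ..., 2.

Order the vertices as P < Q < R < S < T < U < V. Listing each simplex with vertices in this order, K has dimension 2 with simplices:

  0-simplices (7): P, Q, R, S, T, U, V
  1-simplices (18): PQ, PS, PT, PU, PV, QR, QS, QT, QU, RS, RT, RU, RV, ST, SU, SV, TU, UV
  2-simplices (12): PQT, PQU, PST, PSV, PUV, QRS, QRT, QSU, RSV, RTU, RUV, STU

giving chain groups C_0 ≅ Z^7, C_1 ≅ Z^18, C_2 ≅ Z^12.

The boundary map ∂_1: C_1 → C_0 maps an edge to its endpoints' difference, ∂[p,q] = q − p.
As a 7×18 matrix over Z this has rank 6, with invariant factors (1,1,1,1,1,1).

∂_2: C_2 → C_1 acts by ∂[p,q,r] = [q,r] − [p,r] + [p,q]. For instance
  ∂QRS = RS − QS + QR,
  ∂PQT = QT − PT + PQ.
The 18×12 boundary matrix has rank 12 and Smith normal form diag(1,1,1,1,1,1,1,1,1,1,1,2).

Computing H_k = (kernel of ∂_k) / (image of ∂_{k+1}):

  H_0: rank C_0 − rank ∂_1 = 7 − 6 = 1, and the invariant factors of ∂_1 are all 1, so H_0 = Z.
  H_1: rank ker ∂_1 − rank ∂_2 = (18 − 6) − 12 = 0, and ∂_2 has invariant factor 2 > 1, so H_1 = Z/2Z.
  H_2: rank ker ∂_2 − rank ∂_3 = (12 − 12) − 0 = 0, and there is no ∂_3, so H_2 = 0.

H_0 ≅ Z,  H_1 ≅ Z/2Z,  H_2 = 0.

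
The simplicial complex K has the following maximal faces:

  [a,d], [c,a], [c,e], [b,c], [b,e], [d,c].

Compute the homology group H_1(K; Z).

Order the vertices as a < b < c < d < e. Listing each simplex with vertices in this order, K has dimension 1 with simplices:

  0-simplices (5): a, b, c, d, e
  1-simplices (6): ac, ad, bc, be, cd, ce

so the chain groups are C_0 ≅ Z^5, C_1 ≅ Z^6.

∂_1: C_1 → C_0 maps an edge to its endpoints' difference, ∂[p,q] = q − p.
The resulting 5×6 matrix has rank 4, and its Smith normal form has invariant factors (1,1,1,1).

Now H_k = ker ∂_k / im ∂_{k+1}, so:

  H_1: rank ker ∂_1 − rank ∂_2 = (6 − 4) − 0 = 2, and there is no ∂_2, so H_1 = Z^2.

H_1 = Z^2.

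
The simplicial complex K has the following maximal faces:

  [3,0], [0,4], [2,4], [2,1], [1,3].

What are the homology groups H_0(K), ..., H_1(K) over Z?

H_0 ≅ Z,  H_1 ≅ Z.

Fix the vertex order 0 < 1 < 2 < 3 < 4 and write every simplex with vertices in increasing order. Then dim K = 1 and the simplices of K are:

  0-simplices (5): [0], [1], [2], [3], [4]
  1-simplices (5): [0,3], [0,4], [1,2], [1,3], [2,4]

so the chain groups are C_0 ≅ Z^5, C_1 ≅ Z^5.

Boundary ∂_1: C_1 → C_0 maps an edge to its endpoints' difference, ∂[p,q] = q − p. For instance
  ∂[1,2] = [2] − [1].
The resulting 5×5 matrix has rank 4, and its Smith normal form has invariant factors (1,1,1,1).

Computing H_k = (kernel of ∂_k) / (image of ∂_{k+1}):

  H_0: rank C_0 − rank ∂_1 = 5 − 4 = 1, and the invariant factors of ∂_1 are all 1, so H_0 ≅ Z.
  H_1: rank ker ∂_1 − rank ∂_2 = (5 − 4) − 0 = 1, and there is no ∂_2, so H_1 ≅ Z.

As a check, the Euler characteristic is 5 − 5 = 0, which agrees with 1 − 1 = 0.
(K is a triangulation of the circle S^1.)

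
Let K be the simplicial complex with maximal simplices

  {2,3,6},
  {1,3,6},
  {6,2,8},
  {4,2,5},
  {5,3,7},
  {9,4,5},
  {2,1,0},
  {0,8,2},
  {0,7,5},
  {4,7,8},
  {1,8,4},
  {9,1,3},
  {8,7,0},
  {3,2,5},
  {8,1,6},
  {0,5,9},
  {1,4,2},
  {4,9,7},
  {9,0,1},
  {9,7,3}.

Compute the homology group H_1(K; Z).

We work with the vertex ordering 0 < 1 < 2 < 3 < 4 < 5 < 6 < 7 < 8 < 9. The simplices of K, each written with vertices in increasing order, are:

  0-simplices (10): [0], [1], [2], [3], [4], [5], [6], [7], [8], [9]
  1-simplices (30): (30 of them)
  2-simplices (20): (20 of them)

giving chain groups C_0 ≅ Z^10, C_1 ≅ Z^30, C_2 ≅ Z^20.

∂_1: C_1 → C_0 maps an edge to its endpoints' difference, ∂[p,q] = q − p.
The 10×30 boundary matrix has rank 9 and Smith normal form diag(1,1,1,1,1,1,1,1,1).

The boundary map ∂_2: C_2 → C_1 sends each 2-simplex [p,q,r] to [q,r] − [p,r] + [p,q]. For instance
  ∂[1,6,8] = [6,8] − [1,8] + [1,6],
  ∂[2,3,6] = [3,6] − [2,6] + [2,3].
The 30×20 boundary matrix has rank 20 and Smith normal form diag(1,1,1,1,1,1,1,1,1,1,1,1,1,1,1,1,1,1,1,2).

Now H_k = ker ∂_k / im ∂_{k+1}, so:

  H_1: rank ker ∂_1 − rank ∂_2 = (30 − 9) − 20 = 1, and ∂_2 has invariant factor 2 > 1, so H_1 ≅ Z ⊕ Z/2.

H_1 = Z ⊕ Z/2.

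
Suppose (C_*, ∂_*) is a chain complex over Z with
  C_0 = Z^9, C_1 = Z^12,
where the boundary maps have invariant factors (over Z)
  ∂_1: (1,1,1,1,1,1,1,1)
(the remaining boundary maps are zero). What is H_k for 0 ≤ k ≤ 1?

H_0: b_0 = 9 − 0 − 8 = 1; torsion from ∂_1 factors > 1: none. So H_0 ≅ Z.
H_1: b_1 = 12 − 8 − 0 = 4; torsion from ∂_2 factors > 1: none. So H_1 ≅ Z^4.

H_0 ≅ Z,  H_1 ≅ Z^4.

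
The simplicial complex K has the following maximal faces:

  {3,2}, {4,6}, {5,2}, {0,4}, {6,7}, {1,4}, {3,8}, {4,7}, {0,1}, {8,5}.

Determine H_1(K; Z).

Take the total order 0 < 1 < 2 < 3 < 4 < 5 < 6 < 7 < 8 on the vertex set. Then K (dimension 1) consists of the simplices:

  0-simplices (9): [0], [1], [2], [3], [4], [5], [6], [7], [8]
  1-simplices (10): [0,1], [0,4], [1,4], [2,3], [2,5], [3,8], [4,6], [4,7], [5,8], [6,7]

so the chain groups are C_0 ≅ Z^9, C_1 ≅ Z^10.

Boundary ∂_1: C_1 → C_0 is given by ∂[p,q] = [q] − [p]. For instance
  ∂[4,6] = [6] − [4].
The resulting 9×10 matrix has rank 7, and its Smith normal form has invariant factors (1,1,1,1,1,1,1).

From H_k ≅ ker(∂_k) / im(∂_{k+1}) we obtain:

  H_1: rank ker ∂_1 − rank ∂_2 = (10 − 7) − 0 = 3, and there is no ∂_2, so H_1 ≅ Z^3.

(K is a triangulation of the disjoint union of a wedge of 2 circles and the circle S^1.)

H_1 = Z^3.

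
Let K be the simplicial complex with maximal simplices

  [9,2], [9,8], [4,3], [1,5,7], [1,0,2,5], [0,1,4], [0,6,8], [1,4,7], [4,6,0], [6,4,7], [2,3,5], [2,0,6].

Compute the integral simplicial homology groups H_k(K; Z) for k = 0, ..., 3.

H_0 = Z,  H_1 = Z^2,  H_2 = 0,  H_3 = 0.

Order the vertices as 0 < 1 < 2 < 3 < 4 < 5 < 6 < 7 < 8 < 9. Listing each simplex with vertices in this order, K has dimension 3 with simplices:

  0-simplices (10): [0], [1], [2], [3], [4], [5], [6], [7], [8], [9]
  1-simplices (22): [0,1], [0,2], [0,4], [0,5], [0,6], [0,8], [1,2], [1,4], [1,5], [1,7], [2,3], [2,5], [2,6], [2,9], [3,4], [3,5], [4,6], [4,7], [5,7], [6,7], [6,8], [8,9]
  2-simplices (12): [0,1,2], [0,1,4], [0,1,5], [0,2,5], [0,2,6], [0,4,6], [0,6,8], [1,2,5], [1,4,7], [1,5,7], [2,3,5], [4,6,7]
  3-simplices (1): [0,1,2,5]

giving chain groups C_0 ≅ Z^10, C_1 ≅ Z^22, C_2 ≅ Z^12, C_3 ≅ Z^1.

The boundary map ∂_1: C_1 → C_0 sends each edge [p,q] (with p < q) to q − p. For instance
  ∂[1,2] = [2] − [1].
This gives a 10×22 integer matrix of rank 9; reducing to Smith normal form yields diagonal entries (1,1,1,1,1,1,1,1,1).

The boundary map ∂_2: C_2 → C_1 sends each 2-simplex [p,q,r] to [q,r] − [p,r] + [p,q]. For instance
  ∂[0,2,5] = [2,5] − [0,5] + [0,2],
  ∂[0,1,5] = [1,5] − [0,5] + [0,1].
As a 22×12 matrix over Z this has rank 11, with invariant factors (1,1,1,1,1,1,1,1,1,1,1).

Boundary ∂_3: C_3 → C_2 sends each 3-simplex σ to the alternating sum Σ_i (−1)^i (σ with its i-th vertex removed). For instance
  ∂[0,1,2,5] = [1,2,5] − [0,2,5] + [0,1,5] − [0,1,2].
The 12×1 boundary matrix has rank 1 and Smith normal form diag(1).

Computing H_k = (kernel of ∂_k) / (image of ∂_{k+1}):

  H_0: rank C_0 − rank ∂_1 = 10 − 9 = 1, and the invariant factors of ∂_1 are all 1, so H_0 ≅ Z.
  H_1: rank ker ∂_1 − rank ∂_2 = (22 − 9) − 11 = 2, and the invariant factors of ∂_2 are all 1, so H_1 ≅ Z^2.
  H_2: rank ker ∂_2 − rank ∂_3 = (12 − 11) − 1 = 0, and the invariant factors of ∂_3 are all 1, so H_2 ≅ 0.
  H_3: rank ker ∂_3 − rank ∂_4 = (1 − 1) − 0 = 0, and there is no ∂_4, so H_3 ≅ 0.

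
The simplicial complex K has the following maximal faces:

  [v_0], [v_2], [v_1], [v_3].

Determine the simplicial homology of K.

Fix the vertex order v_0 < v_1 < v_2 < v_3 and write every simplex with vertices in increasing order. Then dim K = 0 and the simplices of K are:

  0-simplices (4): [v_0], [v_1], [v_2], [v_3]

so the chain groups are C_0 ≅ Z^4.

Computing H_k = (kernel of ∂_k) / (image of ∂_{k+1}):

  H_0: rank C_0 − rank ∂_1 = 4 − 0 = 4, and there is no ∂_1, so H_0 = Z^4.

H_0 = Z^4.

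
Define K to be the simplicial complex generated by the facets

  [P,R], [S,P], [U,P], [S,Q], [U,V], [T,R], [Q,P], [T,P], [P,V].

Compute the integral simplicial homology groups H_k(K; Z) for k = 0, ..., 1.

Fix the vertex order P < Q < R < S < T < U < V and write every simplex with vertices in increasing order. Then dim K = 1 and the simplices of K are:

  0-simplices (7): P, Q, R, S, T, U, V
  1-simplices (9): PQ, PR, PS, PT, PU, PV, QS, RT, UV

Hence C_0 ≅ Z^7, C_1 ≅ Z^9.

Boundary ∂_1: C_1 → C_0 sends each edge [p,q] (with p < q) to q − p.
The 7×9 boundary matrix has rank 6 and Smith normal form diag(1,1,1,1,1,1).

Computing H_k = (kernel of ∂_k) / (image of ∂_{k+1}):

  H_0: rank C_0 − rank ∂_1 = 7 − 6 = 1, and the invariant factors of ∂_1 are all 1, so H_0 = Z.
  H_1: rank ker ∂_1 − rank ∂_2 = (9 − 6) − 0 = 3, and there is no ∂_2, so H_1 = Z^3.

H_0 ≅ Z,  H_1 ≅ Z^3.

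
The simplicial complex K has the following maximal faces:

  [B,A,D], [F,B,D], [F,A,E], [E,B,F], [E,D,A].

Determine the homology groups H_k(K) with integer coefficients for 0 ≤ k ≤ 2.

Order the vertices as A < B < D < E < F. Listing each simplex with vertices in this order, K has dimension 2 with simplices:

  0-simplices (5): A, B, D, E, F
  1-simplices (10): AB, AD, AE, AF, BD, BE, BF, DE, DF, EF
  2-simplices (5): ABD, ADE, AEF, BDF, BEF

giving chain groups C_0 ≅ Z^5, C_1 ≅ Z^10, C_2 ≅ Z^5.

∂_1: C_1 → C_0 is given by ∂[p,q] = [q] − [p]. For instance
  ∂BE = E − B.
The 5×10 boundary matrix has rank 4 and Smith normal form diag(1,1,1,1).

The boundary map ∂_2: C_2 → C_1 acts by ∂[p,q,r] = [q,r] − [p,r] + [p,q]. For instance
  ∂BEF = EF − BF + BE,
  ∂ABD = BD − AD + AB.
The resulting 10×5 matrix has rank 5, and its Smith normal form has invariant factors (1,1,1,1,1).

Computing H_k = (kernel of ∂_k) / (image of ∂_{k+1}):

  H_0: rank C_0 − rank ∂_1 = 5 − 4 = 1, and the invariant factors of ∂_1 are all 1, so H_0 = Z.
  H_1: rank ker ∂_1 − rank ∂_2 = (10 − 4) − 5 = 1, and the invariant factors of ∂_2 are all 1, so H_1 = Z.
  H_2: rank ker ∂_2 − rank ∂_3 = (5 − 5) − 0 = 0, and there is no ∂_3, so H_2 = 0.

H_0 = Z,  H_1 = Z,  H_2 = 0.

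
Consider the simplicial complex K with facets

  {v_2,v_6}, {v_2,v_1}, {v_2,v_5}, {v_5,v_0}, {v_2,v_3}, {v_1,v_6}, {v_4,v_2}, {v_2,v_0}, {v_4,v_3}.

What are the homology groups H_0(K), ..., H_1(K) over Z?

H_0 ≅ Z,  H_1 ≅ Z^3.

Fix the vertex order v_0 < v_1 < v_2 < v_3 < v_4 < v_5 < v_6 and write every simplex with vertices in increasing order. Then dim K = 1 and the simplices of K are:

  0-simplices (7): [v_0], [v_1], [v_2], [v_3], [v_4], [v_5], [v_6]
  1-simplices (9): [v_0,v_2], [v_0,v_5], [v_1,v_2], [v_1,v_6], [v_2,v_3], [v_2,v_4], [v_2,v_5], [v_2,v_6], [v_3,v_4]

so the chain groups are C_0 ≅ Z^7, C_1 ≅ Z^9.

Boundary ∂_1: C_1 → C_0 maps an edge to its endpoints' difference, ∂[p,q] = q − p. For instance
  ∂[v_2,v_3] = [v_3] − [v_2].
The resulting 7×9 matrix has rank 6, and its Smith normal form has invariant factors (1,1,1,1,1,1).

Reading off H_k = ker ∂_k / im ∂_{k+1}:

  H_0: rank C_0 − rank ∂_1 = 7 − 6 = 1, and the invariant factors of ∂_1 are all 1, so H_0 = Z.
  H_1: rank ker ∂_1 − rank ∂_2 = (9 − 6) − 0 = 3, and there is no ∂_2, so H_1 = Z^3.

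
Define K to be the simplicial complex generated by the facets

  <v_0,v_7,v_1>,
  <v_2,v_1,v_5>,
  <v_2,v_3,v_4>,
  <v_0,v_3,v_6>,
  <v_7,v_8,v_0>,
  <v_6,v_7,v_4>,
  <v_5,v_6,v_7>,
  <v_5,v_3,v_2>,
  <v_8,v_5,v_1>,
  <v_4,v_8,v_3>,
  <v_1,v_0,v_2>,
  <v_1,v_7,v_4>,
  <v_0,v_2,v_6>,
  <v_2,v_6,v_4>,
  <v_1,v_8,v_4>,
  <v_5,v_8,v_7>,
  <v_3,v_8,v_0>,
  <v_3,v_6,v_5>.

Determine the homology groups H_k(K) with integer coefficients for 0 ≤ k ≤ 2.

H_0 = Z,  H_1 = Z ⊕ Z/2Z,  H_2 = 0.

We work with the vertex ordering v_0 < v_1 < v_2 < v_3 < v_4 < v_5 < v_6 < v_7 < v_8. The simplices of K, each written with vertices in increasing order, are:

  0-simplices (9): [v_0], [v_1], [v_2], [v_3], [v_4], [v_5], [v_6], [v_7], [v_8]
  1-simplices (27): (27 of them)
  2-simplices (18): (18 of them)

Hence C_0 ≅ Z^9, C_1 ≅ Z^27, C_2 ≅ Z^18.

The boundary map ∂_1: C_1 → C_0 is given by ∂[p,q] = [q] − [p].
This gives a 9×27 integer matrix of rank 8; reducing to Smith normal form yields diagonal entries (1,1,1,1,1,1,1,1).

Boundary ∂_2: C_2 → C_1 sends each 2-simplex [p,q,r] to [q,r] − [p,r] + [p,q]. For instance
  ∂[v_0,v_3,v_8] = [v_3,v_8] − [v_0,v_8] + [v_0,v_3],
  ∂[v_0,v_2,v_6] = [v_2,v_6] − [v_0,v_6] + [v_0,v_2].
This gives a 27×18 integer matrix of rank 18; reducing to Smith normal form yields diagonal entries (1,1,1,1,1,1,1,1,1,1,1,1,1,1,1,1,1,2).

Computing H_k = (kernel of ∂_k) / (image of ∂_{k+1}):

  H_0: rank C_0 − rank ∂_1 = 9 − 8 = 1, and the invariant factors of ∂_1 are all 1, so H_0 = Z.
  H_1: rank ker ∂_1 − rank ∂_2 = (27 − 8) − 18 = 1, and ∂_2 has invariant factor 2 > 1, so H_1 = Z ⊕ Z/2Z.
  H_2: rank ker ∂_2 − rank ∂_3 = (18 − 18) − 0 = 0, and there is no ∂_3, so H_2 = 0.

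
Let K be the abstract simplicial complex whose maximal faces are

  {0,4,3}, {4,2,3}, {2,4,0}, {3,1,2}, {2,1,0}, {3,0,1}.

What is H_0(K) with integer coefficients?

Take the total order 0 < 1 < 2 < 3 < 4 on the vertex set. Then K (dimension 2) consists of the simplices:

  0-simplices (5): [0], [1], [2], [3], [4]
  1-simplices (9): [0,1], [0,2], [0,3], [0,4], [1,2], [1,3], [2,3], [2,4], [3,4]
  2-simplices (6): [0,1,2], [0,1,3], [0,2,4], [0,3,4], [1,2,3], [2,3,4]

so the chain groups are C_0 ≅ Z^5, C_1 ≅ Z^9, C_2 ≅ Z^6.

Boundary ∂_1: C_1 → C_0 maps an edge to its endpoints' difference, ∂[p,q] = q − p. For instance
  ∂[2,4] = [4] − [2].
As a 5×9 matrix over Z this has rank 4, with invariant factors (1,1,1,1).

∂_2: C_2 → C_1 sends each 2-simplex [p,q,r] to [q,r] − [p,r] + [p,q]. For instance
  ∂[0,1,2] = [1,2] − [0,2] + [0,1],
  ∂[0,2,4] = [2,4] − [0,4] + [0,2].
The resulting 9×6 matrix has rank 5, and its Smith normal form has invariant factors (1,1,1,1,1).

Computing H_k = (kernel of ∂_k) / (image of ∂_{k+1}):

  H_0: rank C_0 − rank ∂_1 = 5 − 4 = 1, and the invariant factors of ∂_1 are all 1, so H_0 ≅ Z.

H_0 ≅ Z.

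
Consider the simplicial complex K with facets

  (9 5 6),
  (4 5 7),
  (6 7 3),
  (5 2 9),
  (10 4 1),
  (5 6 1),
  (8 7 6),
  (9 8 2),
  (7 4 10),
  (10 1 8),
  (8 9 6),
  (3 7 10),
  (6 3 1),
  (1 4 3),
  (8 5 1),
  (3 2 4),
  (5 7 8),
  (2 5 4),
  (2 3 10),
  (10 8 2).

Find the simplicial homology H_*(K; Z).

K has 10 vertices, 30 edges, 20 triangles.
rank ∂_0 = 0, rank ∂_1 = 9 ⇒ b_0 = 10 − 0 − 9 = 1; all invariant factors of ∂_1 are 1 so no torsion. So H_0 ≅ Z.
rank ∂_1 = 9, rank ∂_2 = 20 ⇒ b_1 = 30 − 9 − 20 = 1; ∂_2 has invariant factor(s) [2] giving torsion. So H_1 ≅ Z ⊕ Z/2.
rank ∂_2 = 20, rank ∂_3 = 0 ⇒ b_2 = 20 − 20 − 0 = 0. So H_2 ≅ 0.

H_0 ≅ Z,  H_1 ≅ Z ⊕ Z/2,  H_2 = 0.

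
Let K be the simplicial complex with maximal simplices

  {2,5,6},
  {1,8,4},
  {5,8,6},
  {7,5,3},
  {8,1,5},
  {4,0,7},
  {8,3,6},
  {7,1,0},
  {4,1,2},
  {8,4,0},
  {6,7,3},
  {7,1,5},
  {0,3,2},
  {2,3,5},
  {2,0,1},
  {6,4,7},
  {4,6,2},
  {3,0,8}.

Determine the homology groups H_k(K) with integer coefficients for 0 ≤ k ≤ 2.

H_0 = Z,  H_1 = Z × Z/2,  H_2 = 0.

K has 9 vertices, 27 edges, 18 triangles.
rank ∂_0 = 0, rank ∂_1 = 8 ⇒ b_0 = 9 − 0 − 8 = 1; all invariant factors of ∂_1 are 1 so no torsion. So H_0 ≅ Z.
rank ∂_1 = 8, rank ∂_2 = 18 ⇒ b_1 = 27 − 8 − 18 = 1; ∂_2 has invariant factor(s) [2] giving torsion. So H_1 ≅ Z × Z/2.
rank ∂_2 = 18, rank ∂_3 = 0 ⇒ b_2 = 18 − 18 − 0 = 0. So H_2 ≅ 0.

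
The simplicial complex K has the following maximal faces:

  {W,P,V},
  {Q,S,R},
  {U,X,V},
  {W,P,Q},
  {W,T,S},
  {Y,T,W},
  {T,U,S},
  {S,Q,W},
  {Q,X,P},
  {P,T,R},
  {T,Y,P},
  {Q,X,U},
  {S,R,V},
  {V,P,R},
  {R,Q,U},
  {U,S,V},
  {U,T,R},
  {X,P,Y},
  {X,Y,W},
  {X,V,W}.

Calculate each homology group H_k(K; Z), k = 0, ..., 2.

H_0 ≅ Z,  H_1 ≅ Z ⊕ Z_2,  H_2 = 0.

Take the total order P < Q < R < S < T < U < V < W < X < Y on the vertex set. Then K (dimension 2) consists of the simplices:

  0-simplices (10): P, Q, R, S, T, U, V, W, X, Y
  1-simplices (30): PQ, PR, PT, PV, PW, PX, PY, QR, QS, QU, QW, QX, RS, RT, RU, RV, ST, SU, SV, SW, TU, TW, TY, UV, UX, VW, VX, WX, WY, XY
  2-simplices (20): PQW, PQX, PRT, PRV, PTY, PVW, PXY, QRS, QRU, QSW, QUX, RSV, RTU, STU, STW, SUV, TWY, UVX, VWX, WXY

so the chain groups are C_0 ≅ Z^10, C_1 ≅ Z^30, C_2 ≅ Z^20.

The boundary map ∂_1: C_1 → C_0 is given by ∂[p,q] = [q] − [p].
This gives a 10×30 integer matrix of rank 9; reducing to Smith normal form yields diagonal entries (1,1,1,1,1,1,1,1,1).

The boundary map ∂_2: C_2 → C_1 acts by ∂[p,q,r] = [q,r] − [p,r] + [p,q]. For instance
  ∂QSW = SW − QW + QS,
  ∂SUV = UV − SV + SU.
As a 30×20 matrix over Z this has rank 20, with invariant factors (1,1,1,1,1,1,1,1,1,1,1,1,1,1,1,1,1,1,1,2).

From H_k ≅ ker(∂_k) / im(∂_{k+1}) we obtain:

  H_0: rank C_0 − rank ∂_1 = 10 − 9 = 1, and the invariant factors of ∂_1 are all 1, so H_0 = Z.
  H_1: rank ker ∂_1 − rank ∂_2 = (30 − 9) − 20 = 1, and ∂_2 has invariant factor 2 > 1, so H_1 = Z ⊕ Z_2.
  H_2: rank ker ∂_2 − rank ∂_3 = (20 − 20) − 0 = 0, and there is no ∂_3, so H_2 = 0.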